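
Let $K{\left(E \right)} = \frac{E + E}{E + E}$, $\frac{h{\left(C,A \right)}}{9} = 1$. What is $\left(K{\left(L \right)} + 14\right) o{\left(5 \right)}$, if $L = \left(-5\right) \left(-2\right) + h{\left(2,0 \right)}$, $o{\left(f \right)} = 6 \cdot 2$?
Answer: $180$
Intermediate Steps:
$h{\left(C,A \right)} = 9$ ($h{\left(C,A \right)} = 9 \cdot 1 = 9$)
$o{\left(f \right)} = 12$
$L = 19$ ($L = \left(-5\right) \left(-2\right) + 9 = 10 + 9 = 19$)
$K{\left(E \right)} = 1$ ($K{\left(E \right)} = \frac{2 E}{2 E} = 2 E \frac{1}{2 E} = 1$)
$\left(K{\left(L \right)} + 14\right) o{\left(5 \right)} = \left(1 + 14\right) 12 = 15 \cdot 12 = 180$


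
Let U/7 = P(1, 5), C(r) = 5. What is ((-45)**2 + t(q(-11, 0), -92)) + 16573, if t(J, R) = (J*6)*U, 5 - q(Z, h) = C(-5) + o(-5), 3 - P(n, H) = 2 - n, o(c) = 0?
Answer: 18598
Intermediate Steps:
P(n, H) = 1 + n (P(n, H) = 3 - (2 - n) = 3 + (-2 + n) = 1 + n)
U = 14 (U = 7*(1 + 1) = 7*2 = 14)
q(Z, h) = 0 (q(Z, h) = 5 - (5 + 0) = 5 - 1*5 = 5 - 5 = 0)
t(J, R) = 84*J (t(J, R) = (J*6)*14 = (6*J)*14 = 84*J)
((-45)**2 + t(q(-11, 0), -92)) + 16573 = ((-45)**2 + 84*0) + 16573 = (2025 + 0) + 16573 = 2025 + 16573 = 18598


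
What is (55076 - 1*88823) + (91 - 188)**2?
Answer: -24338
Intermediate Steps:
(55076 - 1*88823) + (91 - 188)**2 = (55076 - 88823) + (-97)**2 = -33747 + 9409 = -24338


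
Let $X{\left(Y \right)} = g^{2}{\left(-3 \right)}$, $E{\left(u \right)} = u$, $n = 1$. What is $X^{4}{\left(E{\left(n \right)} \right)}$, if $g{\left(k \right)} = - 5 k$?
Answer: $2562890625$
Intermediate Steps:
$X{\left(Y \right)} = 225$ ($X{\left(Y \right)} = \left(\left(-5\right) \left(-3\right)\right)^{2} = 15^{2} = 225$)
$X^{4}{\left(E{\left(n \right)} \right)} = 225^{4} = 2562890625$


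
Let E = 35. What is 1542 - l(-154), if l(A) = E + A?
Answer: 1661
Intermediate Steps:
l(A) = 35 + A
1542 - l(-154) = 1542 - (35 - 154) = 1542 - 1*(-119) = 1542 + 119 = 1661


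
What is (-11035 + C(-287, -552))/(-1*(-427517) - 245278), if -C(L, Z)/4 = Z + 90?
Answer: -9187/182239 ≈ -0.050412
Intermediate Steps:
C(L, Z) = -360 - 4*Z (C(L, Z) = -4*(Z + 90) = -4*(90 + Z) = -360 - 4*Z)
(-11035 + C(-287, -552))/(-1*(-427517) - 245278) = (-11035 + (-360 - 4*(-552)))/(-1*(-427517) - 245278) = (-11035 + (-360 + 2208))/(427517 - 245278) = (-11035 + 1848)/182239 = -9187*1/182239 = -9187/182239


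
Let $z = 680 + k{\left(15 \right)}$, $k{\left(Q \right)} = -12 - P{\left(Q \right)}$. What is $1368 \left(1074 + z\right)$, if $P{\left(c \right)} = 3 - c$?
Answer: $2399472$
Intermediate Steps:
$k{\left(Q \right)} = -15 + Q$ ($k{\left(Q \right)} = -12 - \left(3 - Q\right) = -12 + \left(-3 + Q\right) = -15 + Q$)
$z = 680$ ($z = 680 + \left(-15 + 15\right) = 680 + 0 = 680$)
$1368 \left(1074 + z\right) = 1368 \left(1074 + 680\right) = 1368 \cdot 1754 = 2399472$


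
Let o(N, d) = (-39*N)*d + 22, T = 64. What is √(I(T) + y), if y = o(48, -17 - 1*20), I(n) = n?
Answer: 5*√2774 ≈ 263.34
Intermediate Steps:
o(N, d) = 22 - 39*N*d (o(N, d) = -39*N*d + 22 = 22 - 39*N*d)
y = 69286 (y = 22 - 39*48*(-17 - 1*20) = 22 - 39*48*(-17 - 20) = 22 - 39*48*(-37) = 22 + 69264 = 69286)
√(I(T) + y) = √(64 + 69286) = √69350 = 5*√2774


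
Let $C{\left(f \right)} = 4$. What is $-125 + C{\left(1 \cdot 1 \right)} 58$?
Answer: $107$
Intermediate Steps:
$-125 + C{\left(1 \cdot 1 \right)} 58 = -125 + 4 \cdot 58 = -125 + 232 = 107$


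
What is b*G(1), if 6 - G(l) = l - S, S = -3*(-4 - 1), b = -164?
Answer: -3280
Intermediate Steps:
S = 15 (S = -3*(-5) = 15)
G(l) = 21 - l (G(l) = 6 - (l - 1*15) = 6 - (l - 15) = 6 - (-15 + l) = 6 + (15 - l) = 21 - l)
b*G(1) = -164*(21 - 1*1) = -164*(21 - 1) = -164*20 = -3280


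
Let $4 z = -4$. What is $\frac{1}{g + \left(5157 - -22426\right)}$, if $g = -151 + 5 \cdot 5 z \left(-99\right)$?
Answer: $\frac{1}{29907} \approx 3.3437 \cdot 10^{-5}$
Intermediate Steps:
$z = -1$ ($z = \frac{1}{4} \left(-4\right) = -1$)
$g = 2324$ ($g = -151 + 5 \cdot 5 \left(-1\right) \left(-99\right) = -151 + 25 \left(-1\right) \left(-99\right) = -151 - -2475 = -151 + 2475 = 2324$)
$\frac{1}{g + \left(5157 - -22426\right)} = \frac{1}{2324 + \left(5157 - -22426\right)} = \frac{1}{2324 + \left(5157 + 22426\right)} = \frac{1}{2324 + 27583} = \frac{1}{29907}$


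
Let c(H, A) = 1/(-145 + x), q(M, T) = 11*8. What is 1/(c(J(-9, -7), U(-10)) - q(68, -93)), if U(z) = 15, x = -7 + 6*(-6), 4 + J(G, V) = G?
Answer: -188/16545 ≈ -0.011363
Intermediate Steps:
J(G, V) = -4 + G
x = -43 (x = -7 - 36 = -43)
q(M, T) = 88
c(H, A) = -1/188 (c(H, A) = 1/(-145 - 43) = 1/(-188) = -1/188)
1/(c(J(-9, -7), U(-10)) - q(68, -93)) = 1/(-1/188 - 1*88) = 1/(-1/188 - 88) = 1/(-16545/188) = -188/16545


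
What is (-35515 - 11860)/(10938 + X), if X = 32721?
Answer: -47375/43659 ≈ -1.0851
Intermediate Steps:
(-35515 - 11860)/(10938 + X) = (-35515 - 11860)/(10938 + 32721) = -47375/43659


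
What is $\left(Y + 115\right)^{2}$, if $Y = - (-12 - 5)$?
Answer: $17424$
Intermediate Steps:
$Y = 17$ ($Y = - (-12 - 5) = \left(-1\right) \left(-17\right) = 17$)
$\left(Y + 115\right)^{2} = \left(17 + 115\right)^{2} = 132^{2} = 17424$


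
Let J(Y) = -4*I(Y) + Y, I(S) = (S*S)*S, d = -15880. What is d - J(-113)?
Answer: -5787355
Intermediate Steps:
I(S) = S³ (I(S) = S²*S = S³)
J(Y) = Y - 4*Y³ (J(Y) = -4*Y³ + Y = Y - 4*Y³)
d - J(-113) = -15880 - (-113 - 4*(-113)³) = -15880 - (-113 - 4*(-1442897)) = -15880 - (-113 + 5771588) = -15880 - 1*5771475 = -15880 - 5771475 = -5787355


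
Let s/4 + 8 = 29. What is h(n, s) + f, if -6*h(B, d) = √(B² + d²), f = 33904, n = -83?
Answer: 33904 - √13945/6 ≈ 33884.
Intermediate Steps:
s = 84 (s = -32 + 4*29 = -32 + 116 = 84)
h(B, d) = -√(B² + d²)/6
h(n, s) + f = -√((-83)² + 84²)/6 + 33904 = -√(6889 + 7056)/6 + 33904 = -√13945/6 + 33904 = 33904 - √13945/6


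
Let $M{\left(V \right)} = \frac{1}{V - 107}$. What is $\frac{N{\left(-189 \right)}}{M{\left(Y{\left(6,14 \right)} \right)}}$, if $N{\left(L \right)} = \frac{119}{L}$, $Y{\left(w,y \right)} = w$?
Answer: $\frac{1717}{27} \approx 63.593$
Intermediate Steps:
$M{\left(V \right)} = \frac{1}{-107 + V}$
$\frac{N{\left(-189 \right)}}{M{\left(Y{\left(6,14 \right)} \right)}} = \frac{119 \frac{1}{-189}}{\frac{1}{-107 + 6}} = \frac{119 \left(- \frac{1}{189}\right)}{\frac{1}{-101}} = - \frac{17}{27 \left(- \frac{1}{101}\right)} = \left(- \frac{17}{27}\right) \left(-101\right) = \frac{1717}{27}$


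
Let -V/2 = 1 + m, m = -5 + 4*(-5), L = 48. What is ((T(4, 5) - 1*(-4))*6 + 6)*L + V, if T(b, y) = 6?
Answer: 3216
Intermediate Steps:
m = -25 (m = -5 - 20 = -25)
V = 48 (V = -2*(1 - 25) = -2*(-24) = 48)
((T(4, 5) - 1*(-4))*6 + 6)*L + V = ((6 - 1*(-4))*6 + 6)*48 + 48 = ((6 + 4)*6 + 6)*48 + 48 = (10*6 + 6)*48 + 48 = (60 + 6)*48 + 48 = 66*48 + 48 = 3168 + 48 = 3216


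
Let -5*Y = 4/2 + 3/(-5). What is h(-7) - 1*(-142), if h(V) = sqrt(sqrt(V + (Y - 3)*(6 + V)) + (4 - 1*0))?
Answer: 142 + sqrt(100 + 5*I*sqrt(93))/5 ≈ 144.05 + 0.46943*I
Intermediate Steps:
Y = -7/25 (Y = -(4/2 + 3/(-5))/5 = -(4*(1/2) + 3*(-1/5))/5 = -(2 - 3/5)/5 = -1/5*7/5 = -7/25 ≈ -0.28000)
h(V) = sqrt(4 + sqrt(-492/25 - 57*V/25)) (h(V) = sqrt(sqrt(V + (-7/25 - 3)*(6 + V)) + (4 - 1*0)) = sqrt(sqrt(V - 82*(6 + V)/25) + (4 + 0)) = sqrt(sqrt(V + (-492/25 - 82*V/25)) + 4) = sqrt(sqrt(-492/25 - 57*V/25) + 4) = sqrt(4 + sqrt(-492/25 - 57*V/25)))
h(-7) - 1*(-142) = sqrt(100 + 5*sqrt(3)*sqrt(-164 - 19*(-7)))/5 - 1*(-142) = sqrt(100 + 5*sqrt(3)*sqrt(-164 + 133))/5 + 142 = sqrt(100 + 5*sqrt(3)*sqrt(-31))/5 + 142 = sqrt(100 + 5*sqrt(3)*(I*sqrt(31)))/5 + 142 = sqrt(100 + 5*I*sqrt(93))/5 + 142 = 142 + sqrt(100 + 5*I*sqrt(93))/5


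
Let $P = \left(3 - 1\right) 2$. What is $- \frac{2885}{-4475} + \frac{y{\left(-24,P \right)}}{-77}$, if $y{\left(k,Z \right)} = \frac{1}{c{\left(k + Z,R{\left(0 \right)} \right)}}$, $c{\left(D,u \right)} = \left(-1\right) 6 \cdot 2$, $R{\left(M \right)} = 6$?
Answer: $\frac{534043}{826980} \approx 0.64577$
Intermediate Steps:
$P = 4$ ($P = 2 \cdot 2 = 4$)
$c{\left(D,u \right)} = -12$ ($c{\left(D,u \right)} = \left(-6\right) 2 = -12$)
$y{\left(k,Z \right)} = - \frac{1}{12}$ ($y{\left(k,Z \right)} = \frac{1}{-12} = - \frac{1}{12}$)
$- \frac{2885}{-4475} + \frac{y{\left(-24,P \right)}}{-77} = - \frac{2885}{-4475} - \frac{1}{12 \left(-77\right)} = \left(-2885\right) \left(- \frac{1}{4475}\right) - - \frac{1}{924} = \frac{577}{895} + \frac{1}{924} = \frac{534043}{826980}$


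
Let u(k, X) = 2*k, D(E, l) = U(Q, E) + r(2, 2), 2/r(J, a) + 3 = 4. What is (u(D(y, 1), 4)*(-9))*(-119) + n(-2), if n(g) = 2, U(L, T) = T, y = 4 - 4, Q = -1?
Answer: 4286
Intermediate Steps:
y = 0
r(J, a) = 2 (r(J, a) = 2/(-3 + 4) = 2/1 = 2*1 = 2)
D(E, l) = 2 + E (D(E, l) = E + 2 = 2 + E)
(u(D(y, 1), 4)*(-9))*(-119) + n(-2) = ((2*(2 + 0))*(-9))*(-119) + 2 = ((2*2)*(-9))*(-119) + 2 = (4*(-9))*(-119) + 2 = -36*(-119) + 2 = 4284 + 2 = 4286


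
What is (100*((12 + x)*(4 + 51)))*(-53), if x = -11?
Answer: -291500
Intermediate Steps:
(100*((12 + x)*(4 + 51)))*(-53) = (100*((12 - 11)*(4 + 51)))*(-53) = (100*(1*55))*(-53) = (100*55)*(-53) = 5500*(-53) = -291500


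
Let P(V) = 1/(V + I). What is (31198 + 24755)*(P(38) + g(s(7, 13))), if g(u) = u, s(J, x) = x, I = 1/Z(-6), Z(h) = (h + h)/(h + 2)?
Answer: 83817594/115 ≈ 7.2885e+5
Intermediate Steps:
Z(h) = 2*h/(2 + h) (Z(h) = (2*h)/(2 + h) = 2*h/(2 + h))
I = ⅓ (I = 1/(2*(-6)/(2 - 6)) = 1/(2*(-6)/(-4)) = 1/(2*(-6)*(-¼)) = 1/3 = ⅓ ≈ 0.33333)
P(V) = 1/(⅓ + V) (P(V) = 1/(V + ⅓) = 1/(⅓ + V))
(31198 + 24755)*(P(38) + g(s(7, 13))) = (31198 + 24755)*(3/(1 + 3*38) + 13) = 55953*(3/(1 + 114) + 13) = 55953*(3/115 + 13) = 55953*(1498/115) = 83817594/115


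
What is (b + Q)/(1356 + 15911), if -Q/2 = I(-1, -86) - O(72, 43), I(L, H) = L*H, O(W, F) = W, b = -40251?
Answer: -40279/17267 ≈ -2.3327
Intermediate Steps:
I(L, H) = H*L
Q = -28 (Q = -2*(-86*(-1) - 1*72) = -2*(86 - 72) = -2*14 = -28)
(b + Q)/(1356 + 15911) = (-40251 - 28)/(1356 + 15911) = -40279/17267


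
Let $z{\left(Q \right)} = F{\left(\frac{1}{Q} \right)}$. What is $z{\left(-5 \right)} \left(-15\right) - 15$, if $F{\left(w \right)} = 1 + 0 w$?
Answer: $-30$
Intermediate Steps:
$F{\left(w \right)} = 1$ ($F{\left(w \right)} = 1 + 0 = 1$)
$z{\left(Q \right)} = 1$
$z{\left(-5 \right)} \left(-15\right) - 15 = 1 \left(-15\right) - 15 = -15 - 15 = -30$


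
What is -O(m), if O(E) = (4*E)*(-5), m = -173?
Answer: -3460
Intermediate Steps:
O(E) = -20*E
-O(m) = -(-20)*(-173) = -1*3460 = -3460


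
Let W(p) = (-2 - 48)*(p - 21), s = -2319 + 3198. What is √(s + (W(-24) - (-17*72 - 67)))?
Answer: 2*√1105 ≈ 66.483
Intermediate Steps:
s = 879
W(p) = 1050 - 50*p (W(p) = -50*(-21 + p) = 1050 - 50*p)
√(s + (W(-24) - (-17*72 - 67))) = √(879 + ((1050 - 50*(-24)) - (-17*72 - 67))) = √(879 + ((1050 + 1200) - (-1224 - 67))) = √(879 + (2250 - 1*(-1291))) = √(879 + (2250 + 1291)) = √(879 + 3541) = √4420 = 2*√1105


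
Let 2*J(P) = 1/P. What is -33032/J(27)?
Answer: -1783728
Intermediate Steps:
J(P) = 1/(2*P)
-33032/J(27) = -33032/((½)/27) = -33032/((½)*(1/27)) = -33032/1/54 = -33032*54 = -1783728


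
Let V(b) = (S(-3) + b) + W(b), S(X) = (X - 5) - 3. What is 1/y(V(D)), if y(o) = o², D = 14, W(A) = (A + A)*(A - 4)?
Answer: 1/80089 ≈ 1.2486e-5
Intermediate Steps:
W(A) = 2*A*(-4 + A) (W(A) = (2*A)*(-4 + A) = 2*A*(-4 + A))
S(X) = -8 + X (S(X) = (-5 + X) - 3 = -8 + X)
V(b) = -11 + b + 2*b*(-4 + b) (V(b) = ((-8 - 3) + b) + 2*b*(-4 + b) = (-11 + b) + 2*b*(-4 + b) = -11 + b + 2*b*(-4 + b))
1/y(V(D)) = 1/((-11 + 14 + 2*14*(-4 + 14))²) = 1/((-11 + 14 + 2*14*10)²) = 1/((-11 + 14 + 280)²) = 1/(283²) = 1/80089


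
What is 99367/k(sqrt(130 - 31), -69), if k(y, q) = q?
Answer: -99367/69 ≈ -1440.1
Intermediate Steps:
99367/k(sqrt(130 - 31), -69) = 99367/(-69) = 99367*(-1/69) = -99367/69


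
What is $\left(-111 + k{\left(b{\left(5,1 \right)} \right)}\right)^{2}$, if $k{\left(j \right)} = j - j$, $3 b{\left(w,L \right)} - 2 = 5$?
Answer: $12321$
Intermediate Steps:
$b{\left(w,L \right)} = \frac{7}{3}$ ($b{\left(w,L \right)} = \frac{2}{3} + \frac{1}{3} \cdot 5 = \frac{2}{3} + \frac{5}{3} = \frac{7}{3}$)
$k{\left(j \right)} = 0$
$\left(-111 + k{\left(b{\left(5,1 \right)} \right)}\right)^{2} = \left(-111 + 0\right)^{2} = \left(-111\right)^{2} = 12321$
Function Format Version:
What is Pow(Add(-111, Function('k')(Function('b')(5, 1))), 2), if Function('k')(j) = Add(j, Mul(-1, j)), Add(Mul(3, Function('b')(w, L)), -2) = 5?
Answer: 12321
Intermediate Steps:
Function('b')(w, L) = Rational(7, 3) (Function('b')(w, L) = Add(Rational(2, 3), Mul(Rational(1, 3), 5)) = Add(Rational(2, 3), Rational(5, 3)) = Rational(7, 3))
Function('k')(j) = 0
Pow(Add(-111, Function('k')(Function('b')(5, 1))), 2) = Pow(Add(-111, 0), 2) = Pow(-111, 2) = 12321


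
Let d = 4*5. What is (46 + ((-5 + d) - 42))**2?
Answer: 361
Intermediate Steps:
d = 20
(46 + ((-5 + d) - 42))**2 = (46 + ((-5 + 20) - 42))**2 = (46 + (15 - 42))**2 = (46 - 27)**2 = 19**2 = 361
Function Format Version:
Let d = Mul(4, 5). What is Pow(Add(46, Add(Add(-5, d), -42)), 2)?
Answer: 361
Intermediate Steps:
d = 20
Pow(Add(46, Add(Add(-5, d), -42)), 2) = Pow(Add(46, Add(Add(-5, 20), -42)), 2) = Pow(Add(46, Add(15, -42)), 2) = Pow(Add(46, -27), 2) = Pow(19, 2) = 361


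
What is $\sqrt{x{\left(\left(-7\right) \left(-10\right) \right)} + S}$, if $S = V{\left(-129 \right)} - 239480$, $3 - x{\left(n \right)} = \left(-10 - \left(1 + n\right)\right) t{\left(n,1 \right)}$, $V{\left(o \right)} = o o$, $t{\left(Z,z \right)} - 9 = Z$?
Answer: $i \sqrt{216437} \approx 465.23 i$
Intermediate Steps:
$t{\left(Z,z \right)} = 9 + Z$
$V{\left(o \right)} = o^{2}$
$x{\left(n \right)} = 3 - \left(-11 - n\right) \left(9 + n\right)$ ($x{\left(n \right)} = 3 - \left(-10 - \left(1 + n\right)\right) \left(9 + n\right) = 3 - \left(-11 - n\right) \left(9 + n\right)$)
$S = -222839$ ($S = \left(-129\right)^{2} - 239480 = 16641 - 239480 = -222839$)
$\sqrt{x{\left(\left(-7\right) \left(-10\right) \right)} + S} = \sqrt{\left(102 + \left(\left(-7\right) \left(-10\right)\right)^{2} + 20 \left(\left(-7\right) \left(-10\right)\right)\right) - 222839} = \sqrt{\left(102 + 70^{2} + 20 \cdot 70\right) - 222839} = \sqrt{\left(102 + 4900 + 1400\right) - 222839} = \sqrt{6402 - 222839} = \sqrt{-216437} = i \sqrt{216437}$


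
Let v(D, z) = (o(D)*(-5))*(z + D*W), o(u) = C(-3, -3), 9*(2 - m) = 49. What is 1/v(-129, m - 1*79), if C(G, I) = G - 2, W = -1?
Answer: 9/10475 ≈ 0.00085919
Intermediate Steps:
C(G, I) = -2 + G
m = -31/9 (m = 2 - ⅑*49 = 2 - 49/9 = -31/9 ≈ -3.4444)
o(u) = -5 (o(u) = -2 - 3 = -5)
v(D, z) = -25*D + 25*z (v(D, z) = (-5*(-5))*(z + D*(-1)) = 25*(z - D) = -25*D + 25*z)
1/v(-129, m - 1*79) = 1/(-25*(-129) + 25*(-31/9 - 1*79)) = 1/(3225 + 25*(-31/9 - 79)) = 1/(3225 + 25*(-742/9)) = 1/(3225 - 18550/9) = 1/(10475/9) = 9/10475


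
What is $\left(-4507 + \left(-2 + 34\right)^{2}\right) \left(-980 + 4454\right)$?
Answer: $-12099942$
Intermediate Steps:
$\left(-4507 + \left(-2 + 34\right)^{2}\right) \left(-980 + 4454\right) = \left(-4507 + 32^{2}\right) 3474 = \left(-4507 + 1024\right) 3474 = \left(-3483\right) 3474 = -12099942$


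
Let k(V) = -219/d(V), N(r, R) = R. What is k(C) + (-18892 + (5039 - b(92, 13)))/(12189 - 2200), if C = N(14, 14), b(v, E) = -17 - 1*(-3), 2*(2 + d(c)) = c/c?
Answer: 206365/1427 ≈ 144.61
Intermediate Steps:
d(c) = -3/2 (d(c) = -2 + (c/c)/2 = -2 + (1/2)*1 = -2 + 1/2 = -3/2)
b(v, E) = -14 (b(v, E) = -17 + 3 = -14)
C = 14
k(V) = 146 (k(V) = -219/(-3/2) = -219*(-2/3) = 146)
k(C) + (-18892 + (5039 - b(92, 13)))/(12189 - 2200) = 146 + (-18892 + (5039 - 1*(-14)))/(12189 - 2200) = 146 + (-18892 + (5039 + 14))/9989 = 146 + (-18892 + 5053)*(1/9989) = 146 - 13839*1/9989 = 146 - 1977/1427 = 206365/1427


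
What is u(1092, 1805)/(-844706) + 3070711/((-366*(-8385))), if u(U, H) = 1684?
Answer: 1294339980763/1296163345230 ≈ 0.99859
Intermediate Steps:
u(1092, 1805)/(-844706) + 3070711/((-366*(-8385))) = 1684/(-844706) + 3070711/((-366*(-8385))) = 1684*(-1/844706) + 3070711/3068910 = -842/422353 + 3070711*(1/3068910) = -842/422353 + 3070711/3068910 = 1294339980763/1296163345230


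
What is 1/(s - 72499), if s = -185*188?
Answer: -1/107279 ≈ -9.3215e-6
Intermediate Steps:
s = -34780
1/(s - 72499) = 1/(-34780 - 72499) = 1/(-107279) = -1/107279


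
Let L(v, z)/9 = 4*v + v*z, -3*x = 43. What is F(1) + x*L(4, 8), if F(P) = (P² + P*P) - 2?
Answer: -6192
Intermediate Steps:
x = -43/3 (x = -⅓*43 = -43/3 ≈ -14.333)
L(v, z) = 36*v + 9*v*z (L(v, z) = 9*(4*v + v*z) = 36*v + 9*v*z)
F(P) = -2 + 2*P² (F(P) = (P² + P²) - 2 = 2*P² - 2 = -2 + 2*P²)
F(1) + x*L(4, 8) = (-2 + 2*1²) - 129*4*(4 + 8) = (-2 + 2*1) - 129*4*12 = (-2 + 2) - 43/3*432 = 0 - 6192 = -6192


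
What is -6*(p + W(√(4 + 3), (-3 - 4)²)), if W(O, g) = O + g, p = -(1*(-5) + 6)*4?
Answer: -270 - 6*√7 ≈ -285.87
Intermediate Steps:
p = -4 (p = -(-5 + 6)*4 = -4 ≈ -4.0000)
-6*(p + W(√(4 + 3), (-3 - 4)²)) = -6*(-4 + (√(4 + 3) + (-3 - 4)²)) = -6*(-4 + (√7 + (-7)²)) = -6*(-4 + (√7 + 49)) = -6*(-4 + (49 + √7)) = -6*(45 + √7) = -270 - 6*√7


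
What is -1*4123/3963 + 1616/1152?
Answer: 34469/95112 ≈ 0.36240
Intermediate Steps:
-1*4123/3963 + 1616/1152 = -4123*1/3963 + 1616*(1/1152) = -4123/3963 + 101/72 = 34469/95112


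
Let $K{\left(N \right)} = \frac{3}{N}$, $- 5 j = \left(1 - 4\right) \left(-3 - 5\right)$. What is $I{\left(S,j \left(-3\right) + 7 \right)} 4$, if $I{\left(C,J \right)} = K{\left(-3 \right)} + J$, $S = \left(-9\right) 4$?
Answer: $\frac{408}{5} \approx 81.6$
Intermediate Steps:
$S = -36$
$j = - \frac{24}{5}$ ($j = - \frac{\left(1 - 4\right) \left(-3 - 5\right)}{5} = - \frac{\left(-3\right) \left(-8\right)}{5} = \left(- \frac{1}{5}\right) 24 = - \frac{24}{5} \approx -4.8$)
$I{\left(C,J \right)} = -1 + J$ ($I{\left(C,J \right)} = \frac{3}{-3} + J = 3 \left(- \frac{1}{3}\right) + J = -1 + J$)
$I{\left(S,j \left(-3\right) + 7 \right)} 4 = \left(-1 + \left(\left(- \frac{24}{5}\right) \left(-3\right) + 7\right)\right) 4 = \left(-1 + \left(\frac{72}{5} + 7\right)\right) 4 = \left(-1 + \frac{107}{5}\right) 4 = \frac{102}{5} \cdot 4 = \frac{408}{5}$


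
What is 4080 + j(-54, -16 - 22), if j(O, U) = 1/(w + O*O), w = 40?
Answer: 12060481/2956 ≈ 4080.0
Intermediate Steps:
j(O, U) = 1/(40 + O²) (j(O, U) = 1/(40 + O*O) = 1/(40 + O²))
4080 + j(-54, -16 - 22) = 4080 + 1/(40 + (-54)²) = 4080 + 1/(40 + 2916) = 4080 + 1/2956 = 12060481/2956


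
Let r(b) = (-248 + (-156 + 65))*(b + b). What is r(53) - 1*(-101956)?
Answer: 66022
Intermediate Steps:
r(b) = -678*b (r(b) = (-248 - 91)*(2*b) = -678*b)
r(53) - 1*(-101956) = -678*53 - 1*(-101956) = -35934 + 101956 = 66022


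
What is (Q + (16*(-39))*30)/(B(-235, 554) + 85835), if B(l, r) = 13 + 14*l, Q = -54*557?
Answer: -24399/41279 ≈ -0.59107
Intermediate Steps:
Q = -30078
(Q + (16*(-39))*30)/(B(-235, 554) + 85835) = (-30078 + (16*(-39))*30)/((13 + 14*(-235)) + 85835) = (-30078 - 624*30)/((13 - 3290) + 85835) = (-30078 - 18720)/(-3277 + 85835) = -48798/82558 = -48798*1/82558 = -24399/41279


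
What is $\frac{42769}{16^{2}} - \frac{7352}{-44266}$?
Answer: $\frac{947547333}{5666048} \approx 167.23$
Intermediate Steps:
$\frac{42769}{16^{2}} - \frac{7352}{-44266} = \frac{42769}{256} - - \frac{3676}{22133} = 42769 \cdot \frac{1}{256} + \frac{3676}{22133} = \frac{42769}{256} + \frac{3676}{22133} = \frac{947547333}{5666048}$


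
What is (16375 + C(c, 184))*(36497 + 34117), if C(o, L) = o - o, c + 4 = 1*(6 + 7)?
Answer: 1156304250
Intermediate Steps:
c = 9 (c = -4 + 1*(6 + 7) = -4 + 1*13 = -4 + 13 = 9)
C(o, L) = 0
(16375 + C(c, 184))*(36497 + 34117) = (16375 + 0)*(36497 + 34117) = 16375*70614 = 1156304250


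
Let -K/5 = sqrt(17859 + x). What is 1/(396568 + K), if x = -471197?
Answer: 198284/78638756037 + 5*I*sqrt(453338)/157277512074 ≈ 2.5215e-6 + 2.1405e-8*I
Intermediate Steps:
K = -5*I*sqrt(453338) (K = -5*sqrt(17859 - 471197) = -5*I*sqrt(453338) ≈ -3366.5*I)
1/(396568 + K) = 1/(396568 - 5*I*sqrt(453338))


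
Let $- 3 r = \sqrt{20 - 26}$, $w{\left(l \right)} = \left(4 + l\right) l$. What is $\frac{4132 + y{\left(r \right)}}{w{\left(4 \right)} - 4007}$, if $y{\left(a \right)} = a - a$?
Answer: $- \frac{4132}{3975} \approx -1.0395$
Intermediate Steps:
$w{\left(l \right)} = l \left(4 + l\right)$
$r = - \frac{i \sqrt{6}}{3}$ ($r = - \frac{\sqrt{20 - 26}}{3} = - \frac{\sqrt{-6}}{3} = - \frac{i \sqrt{6}}{3} \approx - 0.8165 i$)
$y{\left(a \right)} = 0$
$\frac{4132 + y{\left(r \right)}}{w{\left(4 \right)} - 4007} = \frac{4132 + 0}{4 \left(4 + 4\right) - 4007} = \frac{4132}{4 \cdot 8 - 4007} = \frac{4132}{32 - 4007} = \frac{4132}{-3975} = 4132 \left(- \frac{1}{3975}\right) = - \frac{4132}{3975}$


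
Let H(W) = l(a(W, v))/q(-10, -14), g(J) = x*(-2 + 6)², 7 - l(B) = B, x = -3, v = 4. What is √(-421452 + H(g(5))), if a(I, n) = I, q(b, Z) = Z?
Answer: I*√82605362/14 ≈ 649.2*I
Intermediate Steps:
l(B) = 7 - B
g(J) = -48 (g(J) = -3*(-2 + 6)² = -3*4² = -3*16 = -48)
H(W) = -½ + W/14 (H(W) = (7 - W)/(-14) = (7 - W)*(-1/14) = -½ + W/14)
√(-421452 + H(g(5))) = √(-421452 + (-½ + (1/14)*(-48))) = √(-421452 + (-½ - 24/7)) = √(-421452 - 55/14) = √(-5900383/14) = I*√82605362/14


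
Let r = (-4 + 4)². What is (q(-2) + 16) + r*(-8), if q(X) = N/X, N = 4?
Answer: 14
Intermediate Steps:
q(X) = 4/X
r = 0 (r = 0² = 0)
(q(-2) + 16) + r*(-8) = (4/(-2) + 16) + 0*(-8) = (4*(-½) + 16) + 0 = (-2 + 16) + 0 = 14 + 0 = 14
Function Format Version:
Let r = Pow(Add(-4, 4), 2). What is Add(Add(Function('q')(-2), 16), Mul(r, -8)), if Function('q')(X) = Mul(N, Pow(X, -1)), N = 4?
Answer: 14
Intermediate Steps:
Function('q')(X) = Mul(4, Pow(X, -1))
r = 0 (r = Pow(0, 2) = 0)
Add(Add(Function('q')(-2), 16), Mul(r, -8)) = Add(Add(Mul(4, Pow(-2, -1)), 16), Mul(0, -8)) = Add(Add(Mul(4, Rational(-1, 2)), 16), 0) = Add(Add(-2, 16), 0) = Add(14, 0) = 14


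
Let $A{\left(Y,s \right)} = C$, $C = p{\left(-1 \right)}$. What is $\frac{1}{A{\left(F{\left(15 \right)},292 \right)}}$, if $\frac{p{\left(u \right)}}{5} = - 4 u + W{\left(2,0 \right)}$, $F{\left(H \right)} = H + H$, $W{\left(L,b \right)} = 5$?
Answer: $\frac{1}{45} \approx 0.022222$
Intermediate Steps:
$F{\left(H \right)} = 2 H$
$p{\left(u \right)} = 25 - 20 u$ ($p{\left(u \right)} = 5 \left(- 4 u + 5\right) = 5 \left(5 - 4 u\right) = 25 - 20 u$)
$C = 45$ ($C = 25 - -20 = 25 + 20 = 45$)
$A{\left(Y,s \right)} = 45$
$\frac{1}{A{\left(F{\left(15 \right)},292 \right)}} = \frac{1}{45}$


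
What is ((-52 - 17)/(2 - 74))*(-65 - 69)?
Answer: -1541/12 ≈ -128.42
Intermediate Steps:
((-52 - 17)/(2 - 74))*(-65 - 69) = -69/(-72)*(-134) = -69*(-1/72)*(-134) = (23/24)*(-134) = -1541/12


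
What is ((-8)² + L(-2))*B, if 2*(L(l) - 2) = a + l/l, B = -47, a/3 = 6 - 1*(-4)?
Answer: -7661/2 ≈ -3830.5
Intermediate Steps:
a = 30 (a = 3*(6 - 1*(-4)) = 3*(6 + 4) = 3*10 = 30)
L(l) = 35/2 (L(l) = 2 + (30 + l/l)/2 = 2 + (30 + 1)/2 = 2 + (½)*31 = 2 + 31/2 = 35/2)
((-8)² + L(-2))*B = ((-8)² + 35/2)*(-47) = (64 + 35/2)*(-47) = (163/2)*(-47) = -7661/2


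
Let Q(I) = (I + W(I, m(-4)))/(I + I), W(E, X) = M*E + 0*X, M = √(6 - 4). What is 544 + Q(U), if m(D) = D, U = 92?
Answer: 1089/2 + √2/2 ≈ 545.21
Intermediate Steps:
M = √2 ≈ 1.4142
W(E, X) = E*√2 (W(E, X) = √2*E + 0*X = E*√2 + 0 = E*√2)
Q(I) = (I + I*√2)/(2*I) (Q(I) = (I + I*√2)/(I + I) = (I + I*√2)/((2*I)) = (I + I*√2)*(1/(2*I)) = (I + I*√2)/(2*I))
544 + Q(U) = 544 + (½ + √2/2) = 1089/2 + √2/2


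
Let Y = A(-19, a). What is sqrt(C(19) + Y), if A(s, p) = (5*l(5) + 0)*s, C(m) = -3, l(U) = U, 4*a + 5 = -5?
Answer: I*sqrt(478) ≈ 21.863*I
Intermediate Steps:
a = -5/2 (a = -5/4 + (1/4)*(-5) = -5/4 - 5/4 = -5/2 ≈ -2.5000)
A(s, p) = 25*s (A(s, p) = (5*5 + 0)*s = (25 + 0)*s = 25*s)
Y = -475 (Y = 25*(-19) = -475)
sqrt(C(19) + Y) = sqrt(-3 - 475) = sqrt(-478) = I*sqrt(478)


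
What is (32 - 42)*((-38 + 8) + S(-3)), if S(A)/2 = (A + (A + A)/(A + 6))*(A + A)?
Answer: -300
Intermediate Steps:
S(A) = 4*A*(A + 2*A/(6 + A)) (S(A) = 2*((A + (A + A)/(A + 6))*(A + A)) = 2*((A + (2*A)/(6 + A))*(2*A)) = 2*((A + 2*A/(6 + A))*(2*A)) = 2*(2*A*(A + 2*A/(6 + A))) = 4*A*(A + 2*A/(6 + A)))
(32 - 42)*((-38 + 8) + S(-3)) = (32 - 42)*((-38 + 8) + 4*(-3)²*(8 - 3)/(6 - 3)) = -10*(-30 + 4*9*5/3) = -10*(-30 + 4*9*(⅓)*5) = -10*(-30 + 60) = -10*30 = -300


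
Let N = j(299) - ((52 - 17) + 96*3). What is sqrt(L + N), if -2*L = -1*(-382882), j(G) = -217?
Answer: I*sqrt(191981) ≈ 438.16*I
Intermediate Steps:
L = -191441 (L = -(-1)*(-382882)/2 = -1/2*382882 = -191441)
N = -540 (N = -217 - ((52 - 17) + 96*3) = -217 - (35 + 288) = -217 - 1*323 = -217 - 323 = -540)
sqrt(L + N) = sqrt(-191441 - 540) = sqrt(-191981) = I*sqrt(191981)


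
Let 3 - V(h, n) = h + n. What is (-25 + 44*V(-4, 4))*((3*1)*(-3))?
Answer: -963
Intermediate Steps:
V(h, n) = 3 - h - n (V(h, n) = 3 - (h + n) = 3 + (-h - n) = 3 - h - n)
(-25 + 44*V(-4, 4))*((3*1)*(-3)) = (-25 + 44*(3 - 1*(-4) - 1*4))*((3*1)*(-3)) = (-25 + 44*(3 + 4 - 4))*(3*(-3)) = (-25 + 44*3)*(-9) = (-25 + 132)*(-9) = 107*(-9) = -963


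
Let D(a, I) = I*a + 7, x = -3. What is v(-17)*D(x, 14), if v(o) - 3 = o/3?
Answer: 280/3 ≈ 93.333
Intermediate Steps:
v(o) = 3 + o/3
D(a, I) = 7 + I*a
v(-17)*D(x, 14) = (3 + (1/3)*(-17))*(7 + 14*(-3)) = (3 - 17/3)*(7 - 42) = -8/3*(-35) = 280/3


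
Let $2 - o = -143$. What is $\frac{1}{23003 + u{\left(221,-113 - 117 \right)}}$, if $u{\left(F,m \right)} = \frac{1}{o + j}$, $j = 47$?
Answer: $\frac{192}{4416577} \approx 4.3473 \cdot 10^{-5}$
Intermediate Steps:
$o = 145$ ($o = 2 - -143 = 2 + 143 = 145$)
$u{\left(F,m \right)} = \frac{1}{192}$ ($u{\left(F,m \right)} = \frac{1}{145 + 47} = \frac{1}{192}$)
$\frac{1}{23003 + u{\left(221,-113 - 117 \right)}} = \frac{1}{23003 + \frac{1}{192}} = \frac{1}{\frac{4416577}{192}} = \frac{192}{4416577}$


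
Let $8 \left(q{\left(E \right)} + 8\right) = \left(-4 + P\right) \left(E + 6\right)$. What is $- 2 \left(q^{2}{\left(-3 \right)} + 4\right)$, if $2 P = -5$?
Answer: $- \frac{28913}{128} \approx -225.88$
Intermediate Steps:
$P = - \frac{5}{2}$ ($P = \frac{1}{2} \left(-5\right) = - \frac{5}{2} \approx -2.5$)
$q{\left(E \right)} = - \frac{103}{8} - \frac{13 E}{16}$ ($q{\left(E \right)} = -8 + \frac{\left(-4 - \frac{5}{2}\right) \left(E + 6\right)}{8} = -8 + \frac{\left(- \frac{13}{2}\right) \left(6 + E\right)}{8} = -8 + \frac{-39 - \frac{13 E}{2}}{8} = -8 - \left(\frac{39}{8} + \frac{13 E}{16}\right) = - \frac{103}{8} - \frac{13 E}{16}$)
$- 2 \left(q^{2}{\left(-3 \right)} + 4\right) = - 2 \left(\left(- \frac{103}{8} - - \frac{39}{16}\right)^{2} + 4\right) = - 2 \left(\left(- \frac{103}{8} + \frac{39}{16}\right)^{2} + 4\right) = - 2 \left(\left(- \frac{167}{16}\right)^{2} + 4\right) = - 2 \left(\frac{27889}{256} + 4\right) = \left(-2\right) \frac{28913}{256} = - \frac{28913}{128}$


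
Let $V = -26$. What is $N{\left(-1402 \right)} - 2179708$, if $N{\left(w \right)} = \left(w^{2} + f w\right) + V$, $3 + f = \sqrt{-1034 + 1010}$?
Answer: $-209924 - 2804 i \sqrt{6} \approx -2.0992 \cdot 10^{5} - 6868.4 i$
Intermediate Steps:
$f = -3 + 2 i \sqrt{6}$ ($f = -3 + \sqrt{-1034 + 1010} = -3 + \sqrt{-24} = -3 + 2 i \sqrt{6} \approx -3.0 + 4.899 i$)
$N{\left(w \right)} = -26 + w^{2} + w \left(-3 + 2 i \sqrt{6}\right)$ ($N{\left(w \right)} = \left(w^{2} + \left(-3 + 2 i \sqrt{6}\right) w\right) - 26 = \left(w^{2} + w \left(-3 + 2 i \sqrt{6}\right)\right) - 26 = -26 + w^{2} + w \left(-3 + 2 i \sqrt{6}\right)$)
$N{\left(-1402 \right)} - 2179708 = \left(-26 + \left(-1402\right)^{2} - - 1402 \left(3 - 2 i \sqrt{6}\right)\right) - 2179708 = \left(-26 + 1965604 + \left(4206 - 2804 i \sqrt{6}\right)\right) - 2179708 = \left(1969784 - 2804 i \sqrt{6}\right) - 2179708 = -209924 - 2804 i \sqrt{6}$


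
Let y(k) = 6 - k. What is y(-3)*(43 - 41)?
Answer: 18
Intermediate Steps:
y(-3)*(43 - 41) = (6 - 1*(-3))*(43 - 41) = (6 + 3)*2 = 9*2 = 18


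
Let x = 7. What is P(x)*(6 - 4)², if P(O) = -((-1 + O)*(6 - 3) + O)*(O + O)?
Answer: -1400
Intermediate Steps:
P(O) = -2*O*(-3 + 4*O) (P(O) = -((-1 + O)*3 + O)*2*O = -((-3 + 3*O) + O)*2*O = -(-3 + 4*O)*2*O = -2*O*(-3 + 4*O))
P(x)*(6 - 4)² = (2*7*(3 - 4*7))*(6 - 4)² = (2*7*(3 - 28))*2² = (2*7*(-25))*4 = -350*4 = -1400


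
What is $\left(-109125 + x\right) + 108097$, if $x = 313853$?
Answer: $312825$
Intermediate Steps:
$\left(-109125 + x\right) + 108097 = \left(-109125 + 313853\right) + 108097 = 204728 + 108097 = 312825$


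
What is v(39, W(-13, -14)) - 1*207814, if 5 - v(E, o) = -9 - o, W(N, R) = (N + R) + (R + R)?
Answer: -207855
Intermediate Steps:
W(N, R) = N + 3*R (W(N, R) = (N + R) + 2*R = N + 3*R)
v(E, o) = 14 + o (v(E, o) = 5 - (-9 - o) = 5 + (9 + o) = 14 + o)
v(39, W(-13, -14)) - 1*207814 = (14 + (-13 + 3*(-14))) - 1*207814 = (14 + (-13 - 42)) - 207814 = (14 - 55) - 207814 = -41 - 207814 = -207855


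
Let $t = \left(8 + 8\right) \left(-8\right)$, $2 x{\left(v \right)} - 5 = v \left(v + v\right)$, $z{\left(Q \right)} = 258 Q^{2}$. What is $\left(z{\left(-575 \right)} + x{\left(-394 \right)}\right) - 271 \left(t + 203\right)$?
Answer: $\frac{170872327}{2} \approx 8.5436 \cdot 10^{7}$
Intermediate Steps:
$x{\left(v \right)} = \frac{5}{2} + v^{2}$ ($x{\left(v \right)} = \frac{5}{2} + \frac{v \left(v + v\right)}{2} = \frac{5}{2} + \frac{v 2 v}{2} = \frac{5}{2} + \frac{2 v^{2}}{2} = \frac{5}{2} + v^{2}$)
$t = -128$ ($t = 16 \left(-8\right) = -128$)
$\left(z{\left(-575 \right)} + x{\left(-394 \right)}\right) - 271 \left(t + 203\right) = \left(258 \left(-575\right)^{2} + \left(\frac{5}{2} + \left(-394\right)^{2}\right)\right) - 271 \left(-128 + 203\right) = \left(258 \cdot 330625 + \left(\frac{5}{2} + 155236\right)\right) - 20325 = \left(85301250 + \frac{310477}{2}\right) - 20325 = \frac{170912977}{2} - 20325 = \frac{170872327}{2}$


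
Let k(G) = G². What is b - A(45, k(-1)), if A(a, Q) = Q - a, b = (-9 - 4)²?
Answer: 213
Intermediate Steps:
b = 169 (b = (-13)² = 169)
b - A(45, k(-1)) = 169 - ((-1)² - 1*45) = 169 - (1 - 45) = 169 - 1*(-44) = 169 + 44 = 213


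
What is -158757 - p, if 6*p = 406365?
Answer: -452969/2 ≈ -2.2648e+5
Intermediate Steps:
p = 135455/2 (p = (⅙)*406365 = 135455/2 ≈ 67728.)
-158757 - p = -158757 - 1*135455/2 = -158757 - 135455/2 = -452969/2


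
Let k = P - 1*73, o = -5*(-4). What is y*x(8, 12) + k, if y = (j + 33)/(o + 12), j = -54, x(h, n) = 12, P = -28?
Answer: -871/8 ≈ -108.88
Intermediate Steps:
o = 20
y = -21/32 (y = (-54 + 33)/(20 + 12) = -21/32 ≈ -0.65625)
k = -101 (k = -28 - 1*73 = -28 - 73 = -101)
y*x(8, 12) + k = -21/32*12 - 101 = -63/8 - 101 = -871/8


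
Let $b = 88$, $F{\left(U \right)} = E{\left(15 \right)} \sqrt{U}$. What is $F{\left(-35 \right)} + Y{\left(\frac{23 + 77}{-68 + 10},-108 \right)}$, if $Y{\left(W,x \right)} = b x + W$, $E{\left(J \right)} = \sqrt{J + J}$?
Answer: $- \frac{275666}{29} + 5 i \sqrt{42} \approx -9505.7 + 32.404 i$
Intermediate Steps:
$E{\left(J \right)} = \sqrt{2} \sqrt{J}$ ($E{\left(J \right)} = \sqrt{2 J} = \sqrt{2} \sqrt{J}$)
$F{\left(U \right)} = \sqrt{30} \sqrt{U}$ ($F{\left(U \right)} = \sqrt{2} \sqrt{15} \sqrt{U} = \sqrt{30} \sqrt{U}$)
$Y{\left(W,x \right)} = W + 88 x$ ($Y{\left(W,x \right)} = 88 x + W = W + 88 x$)
$F{\left(-35 \right)} + Y{\left(\frac{23 + 77}{-68 + 10},-108 \right)} = \sqrt{30} \sqrt{-35} + \left(\frac{23 + 77}{-68 + 10} + 88 \left(-108\right)\right) = \sqrt{30} i \sqrt{35} - \left(9504 - \frac{100}{-58}\right) = 5 i \sqrt{42} + \left(100 \left(- \frac{1}{58}\right) - 9504\right) = 5 i \sqrt{42} - \frac{275666}{29} = - \frac{275666}{29} + 5 i \sqrt{42}$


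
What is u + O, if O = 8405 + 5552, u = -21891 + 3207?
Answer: -4727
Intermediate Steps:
u = -18684
O = 13957
u + O = -18684 + 13957 = -4727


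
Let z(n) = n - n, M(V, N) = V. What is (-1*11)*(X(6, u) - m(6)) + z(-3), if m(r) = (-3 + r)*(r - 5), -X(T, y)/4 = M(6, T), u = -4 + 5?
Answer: 297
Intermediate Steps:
u = 1
X(T, y) = -24 (X(T, y) = -4*6 = -24)
z(n) = 0
m(r) = (-5 + r)*(-3 + r) (m(r) = (-3 + r)*(-5 + r) = (-5 + r)*(-3 + r))
(-1*11)*(X(6, u) - m(6)) + z(-3) = (-1*11)*(-24 - (15 + 6**2 - 8*6)) + 0 = -11*(-24 - (15 + 36 - 48)) + 0 = -11*(-24 - 1*3) + 0 = -11*(-24 - 3) + 0 = -11*(-27) + 0 = 297 + 0 = 297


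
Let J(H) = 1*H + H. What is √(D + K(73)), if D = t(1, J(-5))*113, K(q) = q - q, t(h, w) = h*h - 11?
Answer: I*√1130 ≈ 33.615*I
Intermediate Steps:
J(H) = 2*H (J(H) = H + H = 2*H)
t(h, w) = -11 + h² (t(h, w) = h² - 11 = -11 + h²)
K(q) = 0
D = -1130 (D = (-11 + 1²)*113 = (-11 + 1)*113 = -10*113 = -1130)
√(D + K(73)) = √(-1130 + 0) = √(-1130) = I*√1130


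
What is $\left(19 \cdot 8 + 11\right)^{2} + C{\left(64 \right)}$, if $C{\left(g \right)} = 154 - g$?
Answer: $26659$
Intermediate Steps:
$\left(19 \cdot 8 + 11\right)^{2} + C{\left(64 \right)} = \left(19 \cdot 8 + 11\right)^{2} + \left(154 - 64\right) = \left(152 + 11\right)^{2} + \left(154 - 64\right) = 163^{2} + 90 = 26569 + 90 = 26659$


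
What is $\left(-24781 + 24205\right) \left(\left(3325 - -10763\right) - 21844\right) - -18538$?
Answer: $4485994$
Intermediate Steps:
$\left(-24781 + 24205\right) \left(\left(3325 - -10763\right) - 21844\right) - -18538 = - 576 \left(\left(3325 + 10763\right) - 21844\right) + 18538 = - 576 \left(14088 - 21844\right) + 18538 = \left(-576\right) \left(-7756\right) + 18538 = 4467456 + 18538 = 4485994$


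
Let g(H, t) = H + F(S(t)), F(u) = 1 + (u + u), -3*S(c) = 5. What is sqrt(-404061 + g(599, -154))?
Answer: I*sqrt(3631179)/3 ≈ 635.19*I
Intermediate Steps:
S(c) = -5/3 (S(c) = -1/3*5 = -5/3)
F(u) = 1 + 2*u
g(H, t) = -7/3 + H (g(H, t) = H + (1 + 2*(-5/3)) = H + (1 - 10/3) = H - 7/3 = -7/3 + H)
sqrt(-404061 + g(599, -154)) = sqrt(-404061 + (-7/3 + 599)) = sqrt(-404061 + 1790/3) = sqrt(-1210393/3) = I*sqrt(3631179)/3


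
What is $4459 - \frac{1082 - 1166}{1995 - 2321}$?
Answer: $\frac{726775}{163} \approx 4458.7$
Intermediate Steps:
$4459 - \frac{1082 - 1166}{1995 - 2321} = 4459 - - \frac{84}{-326} = 4459 - \left(-84\right) \left(- \frac{1}{326}\right) = 4459 - \frac{42}{163} = \frac{726775}{163}$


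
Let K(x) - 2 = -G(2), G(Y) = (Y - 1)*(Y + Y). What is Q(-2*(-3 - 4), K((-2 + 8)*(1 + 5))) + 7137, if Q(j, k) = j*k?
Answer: 7109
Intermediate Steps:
G(Y) = 2*Y*(-1 + Y) (G(Y) = (-1 + Y)*(2*Y) = 2*Y*(-1 + Y))
K(x) = -2 (K(x) = 2 - 2*2*(-1 + 2) = 2 - 2*2 = 2 - 1*4 = 2 - 4 = -2)
Q(-2*(-3 - 4), K((-2 + 8)*(1 + 5))) + 7137 = -2*(-3 - 4)*(-2) + 7137 = -2*(-7)*(-2) + 7137 = 14*(-2) + 7137 = -28 + 7137 = 7109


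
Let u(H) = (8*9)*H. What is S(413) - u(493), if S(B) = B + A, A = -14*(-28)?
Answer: -34691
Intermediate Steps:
A = 392
u(H) = 72*H
S(B) = 392 + B (S(B) = B + 392 = 392 + B)
S(413) - u(493) = (392 + 413) - 72*493 = 805 - 1*35496 = 805 - 35496 = -34691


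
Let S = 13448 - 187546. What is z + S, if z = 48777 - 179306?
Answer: -304627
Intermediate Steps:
S = -174098
z = -130529
z + S = -130529 - 174098 = -304627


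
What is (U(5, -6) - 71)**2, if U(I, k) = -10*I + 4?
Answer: 13689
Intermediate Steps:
U(I, k) = 4 - 10*I
(U(5, -6) - 71)**2 = ((4 - 10*5) - 71)**2 = ((4 - 50) - 71)**2 = (-46 - 71)**2 = (-117)**2 = 13689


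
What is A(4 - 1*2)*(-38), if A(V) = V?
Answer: -76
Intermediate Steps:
A(4 - 1*2)*(-38) = (4 - 1*2)*(-38) = (4 - 2)*(-38) = 2*(-38) = -76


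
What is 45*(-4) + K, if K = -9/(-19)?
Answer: -3411/19 ≈ -179.53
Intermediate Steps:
K = 9/19 (K = -9*(-1/19) = 9/19 ≈ 0.47368)
45*(-4) + K = 45*(-4) + 9/19 = -180 + 9/19 = -3411/19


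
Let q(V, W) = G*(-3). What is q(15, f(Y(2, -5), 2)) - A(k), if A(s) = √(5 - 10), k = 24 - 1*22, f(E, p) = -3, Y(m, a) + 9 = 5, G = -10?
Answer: 30 - I*√5 ≈ 30.0 - 2.2361*I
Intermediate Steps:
Y(m, a) = -4 (Y(m, a) = -9 + 5 = -4)
q(V, W) = 30 (q(V, W) = -10*(-3) = 30)
k = 2 (k = 24 - 22 = 2)
A(s) = I*√5 (A(s) = √(-5) = I*√5)
q(15, f(Y(2, -5), 2)) - A(k) = 30 - I*√5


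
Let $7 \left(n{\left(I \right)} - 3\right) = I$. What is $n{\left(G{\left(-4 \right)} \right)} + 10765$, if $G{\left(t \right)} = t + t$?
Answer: $\frac{75368}{7} \approx 10767.0$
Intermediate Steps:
$G{\left(t \right)} = 2 t$
$n{\left(I \right)} = 3 + \frac{I}{7}$
$n{\left(G{\left(-4 \right)} \right)} + 10765 = \left(3 + \frac{2 \left(-4\right)}{7}\right) + 10765 = \left(3 + \frac{1}{7} \left(-8\right)\right) + 10765 = \left(3 - \frac{8}{7}\right) + 10765 = \frac{13}{7} + 10765 = \frac{75368}{7}$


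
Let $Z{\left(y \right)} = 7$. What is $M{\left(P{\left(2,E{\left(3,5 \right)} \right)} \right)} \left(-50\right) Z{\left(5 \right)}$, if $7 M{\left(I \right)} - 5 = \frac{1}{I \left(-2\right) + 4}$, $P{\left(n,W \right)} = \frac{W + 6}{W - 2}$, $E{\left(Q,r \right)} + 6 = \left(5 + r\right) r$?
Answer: $- \frac{4775}{17} \approx -280.88$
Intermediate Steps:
$E{\left(Q,r \right)} = -6 + r \left(5 + r\right)$ ($E{\left(Q,r \right)} = -6 + \left(5 + r\right) r = -6 + r \left(5 + r\right)$)
$P{\left(n,W \right)} = \frac{6 + W}{-2 + W}$
$M{\left(I \right)} = \frac{5}{7} + \frac{1}{7 \left(4 - 2 I\right)}$ ($M{\left(I \right)} = \frac{5}{7} + \frac{1}{7 \left(I \left(-2\right) + 4\right)} = \frac{5}{7} + \frac{1}{7 \left(- 2 I + 4\right)} = \frac{5}{7} + \frac{1}{7 \left(4 - 2 I\right)}$)
$M{\left(P{\left(2,E{\left(3,5 \right)} \right)} \right)} \left(-50\right) Z{\left(5 \right)} = \frac{-21 + 10 \frac{6 + \left(-6 + 5^{2} + 5 \cdot 5\right)}{-2 + \left(-6 + 5^{2} + 5 \cdot 5\right)}}{14 \left(-2 + \frac{6 + \left(-6 + 5^{2} + 5 \cdot 5\right)}{-2 + \left(-6 + 5^{2} + 5 \cdot 5\right)}\right)} \left(-50\right) 7 = \frac{-21 + 10 \frac{6 + \left(-6 + 25 + 25\right)}{-2 + \left(-6 + 25 + 25\right)}}{14 \left(-2 + \frac{6 + \left(-6 + 25 + 25\right)}{-2 + \left(-6 + 25 + 25\right)}\right)} \left(-50\right) 7 = \frac{-21 + 10 \frac{6 + 44}{-2 + 44}}{14 \left(-2 + \frac{6 + 44}{-2 + 44}\right)} \left(-50\right) 7 = \frac{-21 + 10 \cdot \frac{1}{42} \cdot 50}{14 \left(-2 + \frac{1}{42} \cdot 50\right)} \left(-50\right) 7 = \frac{-21 + 10 \cdot \frac{25}{21}}{14 \left(-2 + \frac{25}{21}\right)} \left(-50\right) 7 = \frac{-21 + \frac{250}{21}}{14 \left(- \frac{17}{21}\right)} \left(-50\right) 7 = \frac{1}{14} \left(- \frac{21}{17}\right) \left(- \frac{191}{21}\right) \left(-50\right) 7 = \frac{191}{238} \left(-50\right) 7 = \left(- \frac{4775}{119}\right) 7 = - \frac{4775}{17}$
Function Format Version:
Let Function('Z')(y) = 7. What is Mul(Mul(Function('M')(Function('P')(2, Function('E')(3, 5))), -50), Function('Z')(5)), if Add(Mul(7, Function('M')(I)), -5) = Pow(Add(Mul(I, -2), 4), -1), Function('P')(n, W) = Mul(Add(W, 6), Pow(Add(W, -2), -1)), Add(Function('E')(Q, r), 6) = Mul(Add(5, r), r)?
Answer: Rational(-4775, 17) ≈ -280.88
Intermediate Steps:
Function('E')(Q, r) = Add(-6, Mul(r, Add(5, r))) (Function('E')(Q, r) = Add(-6, Mul(Add(5, r), r)) = Add(-6, Mul(r, Add(5, r))))
Function('P')(n, W) = Mul(Pow(Add(-2, W), -1), Add(6, W)) (Function('P')(n, W) = Mul(Add(6, W), Pow(Add(-2, W), -1)) = Mul(Pow(Add(-2, W), -1), Add(6, W)))
Function('M')(I) = Add(Rational(5, 7), Mul(Rational(1, 7), Pow(Add(4, Mul(-2, I)), -1))) (Function('M')(I) = Add(Rational(5, 7), Mul(Rational(1, 7), Pow(Add(Mul(I, -2), 4), -1))) = Add(Rational(5, 7), Mul(Rational(1, 7), Pow(Add(Mul(-2, I), 4), -1))) = Add(Rational(5, 7), Mul(Rational(1, 7), Pow(Add(4, Mul(-2, I)), -1))))
Mul(Mul(Function('M')(Function('P')(2, Function('E')(3, 5))), -50), Function('Z')(5)) = Mul(Mul(Mul(Rational(1, 14), Pow(Add(-2, Mul(Pow(Add(-2, Add(-6, Pow(5, 2), Mul(5, 5))), -1), Add(6, Add(-6, Pow(5, 2), Mul(5, 5))))), -1), Add(-21, Mul(10, Mul(Pow(Add(-2, Add(-6, Pow(5, 2), Mul(5, 5))), -1), Add(6, Add(-6, Pow(5, 2), Mul(5, 5))))))), -50), 7) = Mul(Mul(Mul(Rational(1, 14), Pow(Add(-2, Mul(Pow(Add(-2, Add(-6, 25, 25)), -1), Add(6, Add(-6, 25, 25)))), -1), Add(-21, Mul(10, Mul(Pow(Add(-2, Add(-6, 25, 25)), -1), Add(6, Add(-6, 25, 25)))))), -50), 7) = Mul(Mul(Mul(Rational(1, 14), Pow(Add(-2, Mul(Pow(Add(-2, 44), -1), Add(6, 44))), -1), Add(-21, Mul(10, Mul(Pow(Add(-2, 44), -1), Add(6, 44))))), -50), 7) = Mul(Mul(Mul(Rational(1, 14), Pow(Add(-2, Mul(Pow(42, -1), 50)), -1), Add(-21, Mul(10, Mul(Pow(42, -1), 50)))), -50), 7) = Mul(Mul(Mul(Rational(1, 14), Pow(Add(-2, Mul(Rational(1, 42), 50)), -1), Add(-21, Mul(10, Mul(Rational(1, 42), 50)))), -50), 7) = Mul(Mul(Mul(Rational(1, 14), Pow(Add(-2, Rational(25, 21)), -1), Add(-21, Mul(10, Rational(25, 21)))), -50), 7) = Mul(Mul(Mul(Rational(1, 14), Pow(Rational(-17, 21), -1), Add(-21, Rational(250, 21))), -50), 7) = Mul(Mul(Mul(Rational(1, 14), Rational(-21, 17), Rational(-191, 21)), -50), 7) = Mul(Mul(Rational(191, 238), -50), 7) = Mul(Rational(-4775, 119), 7) = Rational(-4775, 17)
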